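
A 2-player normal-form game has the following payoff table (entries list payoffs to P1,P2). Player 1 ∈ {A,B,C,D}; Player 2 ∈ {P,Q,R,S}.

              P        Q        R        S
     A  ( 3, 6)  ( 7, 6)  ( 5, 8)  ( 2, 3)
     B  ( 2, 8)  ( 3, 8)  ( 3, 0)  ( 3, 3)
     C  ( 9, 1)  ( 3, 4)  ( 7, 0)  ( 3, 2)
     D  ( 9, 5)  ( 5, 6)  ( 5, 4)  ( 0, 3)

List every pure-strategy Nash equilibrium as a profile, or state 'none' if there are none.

PSNE: ∅

(A,P): not NE [P1→D gives 9>3; P2→R gives 8>6]
(A,Q): not NE [P2→R gives 8>6]
(A,R): not NE [P1→C gives 7>5]
(A,S): not NE [P1→C gives 3>2; P2→R gives 8>3]
(B,P): not NE [P1→D gives 9>2]
(B,Q): not NE [P1→A gives 7>3]
(B,R): not NE [P1→C gives 7>3; P2→Q gives 8>0]
(B,S): not NE [P2→Q gives 8>3]
(C,P): not NE [P2→Q gives 4>1]
(C,Q): not NE [P1→A gives 7>3]
(C,R): not NE [P2→Q gives 4>0]
(C,S): not NE [P2→Q gives 4>2]
(D,P): not NE [P2→Q gives 6>5]
(D,Q): not NE [P1→A gives 7>5]
(D,R): not NE [P1→C gives 7>5; P2→Q gives 6>4]
(D,S): not NE [P1→C gives 3>0; P2→Q gives 6>3]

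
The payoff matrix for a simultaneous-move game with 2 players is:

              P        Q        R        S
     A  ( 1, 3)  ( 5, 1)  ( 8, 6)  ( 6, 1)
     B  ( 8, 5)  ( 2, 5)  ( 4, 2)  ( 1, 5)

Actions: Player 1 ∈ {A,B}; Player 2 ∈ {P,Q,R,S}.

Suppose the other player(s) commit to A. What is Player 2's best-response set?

BR_2 = {R}

u_2(P vs A) = 3
u_2(Q vs A) = 1
u_2(R vs A) = 6
u_2(S vs A) = 1
max payoff 6 at {R}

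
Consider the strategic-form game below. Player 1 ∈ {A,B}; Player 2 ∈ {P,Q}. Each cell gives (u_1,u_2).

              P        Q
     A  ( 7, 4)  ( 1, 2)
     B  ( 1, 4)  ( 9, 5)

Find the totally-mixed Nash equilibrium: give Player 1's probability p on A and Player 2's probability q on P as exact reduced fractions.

P1 mixes 1/3 on A; P2 mixes 4/7 on P

P1 indiff ⇒ q·7+(1-q)·1 = q·1+(1-q)·9 ⇒ q(6) = (1-q)(8) ⇒ q = 4/7
P2 indiff ⇒ p·4+(1-p)·4 = p·2+(1-p)·5 ⇒ p(2) = (1-p)(1) ⇒ p = 1/3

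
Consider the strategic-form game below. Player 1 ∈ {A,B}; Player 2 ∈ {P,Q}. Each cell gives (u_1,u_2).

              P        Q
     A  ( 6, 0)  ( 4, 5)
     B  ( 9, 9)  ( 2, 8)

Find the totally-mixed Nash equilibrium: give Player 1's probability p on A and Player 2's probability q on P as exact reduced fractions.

P1 mixes 1/6 on A; P2 mixes 2/5 on P

P1 indiff ⇒ q·6+(1-q)·4 = q·9+(1-q)·2 ⇒ q(-3) = (1-q)(-2) ⇒ q = 2/5
P2 indiff ⇒ p·0+(1-p)·9 = p·5+(1-p)·8 ⇒ p(-5) = (1-p)(-1) ⇒ p = 1/6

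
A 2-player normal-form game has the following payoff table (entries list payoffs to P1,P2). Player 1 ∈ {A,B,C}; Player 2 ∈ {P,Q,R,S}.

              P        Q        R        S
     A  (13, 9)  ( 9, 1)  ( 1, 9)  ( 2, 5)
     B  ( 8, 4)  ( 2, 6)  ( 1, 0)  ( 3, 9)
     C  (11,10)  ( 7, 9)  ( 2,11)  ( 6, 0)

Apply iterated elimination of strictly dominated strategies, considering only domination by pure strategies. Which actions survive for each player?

Survivors P1:{A,C} P2:{P,R}

P1 drop B (C beats it: P:11>8 Q:7>2 R:2>1 S:6>3)
P2 drop Q (P beats it: A:9>1 C:10>9)
P2 drop S (P beats it: A:9>5 C:10>0)
P1→{A,C} P2→{P,R}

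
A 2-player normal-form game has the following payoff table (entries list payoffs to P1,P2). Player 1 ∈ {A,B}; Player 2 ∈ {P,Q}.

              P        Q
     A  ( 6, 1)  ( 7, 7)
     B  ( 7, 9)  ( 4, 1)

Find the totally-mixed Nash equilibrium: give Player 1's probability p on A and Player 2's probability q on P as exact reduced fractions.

P1 indiff ⇒ q·6+(1-q)·7 = q·7+(1-q)·4 ⇒ q(-1) = (1-q)(-3) ⇒ q = 3/4
P2 indiff ⇒ p·1+(1-p)·9 = p·7+(1-p)·1 ⇒ p(-6) = (1-p)(-8) ⇒ p = 4/7

(p,q) = (4/7, 3/4)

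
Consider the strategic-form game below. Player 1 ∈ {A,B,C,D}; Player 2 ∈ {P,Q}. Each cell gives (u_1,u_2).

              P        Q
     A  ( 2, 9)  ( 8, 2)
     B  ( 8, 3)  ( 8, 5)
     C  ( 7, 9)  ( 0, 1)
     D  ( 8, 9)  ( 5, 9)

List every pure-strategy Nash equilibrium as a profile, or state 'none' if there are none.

PSNE = {(B,Q), (D,P)}

(A,P): not NE [P1→D gives 8>2]
(A,Q): not NE [P2→P gives 9>2]
(B,P): not NE [P2→Q gives 5>3]
(B,Q): NE
(C,P): not NE [P1→D gives 8>7]
(C,Q): not NE [P1→B gives 8>0; P2→P gives 9>1]
(D,P): NE
(D,Q): not NE [P1→B gives 8>5]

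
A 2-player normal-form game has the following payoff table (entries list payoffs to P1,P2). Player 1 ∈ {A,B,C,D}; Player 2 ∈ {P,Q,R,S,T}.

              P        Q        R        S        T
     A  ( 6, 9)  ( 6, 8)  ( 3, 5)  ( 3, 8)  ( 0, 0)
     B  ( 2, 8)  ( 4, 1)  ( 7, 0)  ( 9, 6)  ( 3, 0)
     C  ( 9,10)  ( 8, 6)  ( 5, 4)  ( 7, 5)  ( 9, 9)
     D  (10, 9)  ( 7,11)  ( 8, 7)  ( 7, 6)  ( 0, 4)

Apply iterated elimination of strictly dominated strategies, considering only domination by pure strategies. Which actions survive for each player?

P1 drop A (C beats it: P:9>6 Q:8>6 R:5>3 S:7>3 T:9>0)
P2 drop R (P beats it: B:8>0 C:10>4 D:9>7)
P2 drop S (P beats it: B:8>6 C:10>5 D:9>6)
P1 drop B (C beats it: P:9>2 Q:8>4 T:9>3)
P2 drop T (P beats it: C:10>9 D:9>4)
P1→{C,D} P2→{P,Q}

Survivors P1:{C,D} P2:{P,Q}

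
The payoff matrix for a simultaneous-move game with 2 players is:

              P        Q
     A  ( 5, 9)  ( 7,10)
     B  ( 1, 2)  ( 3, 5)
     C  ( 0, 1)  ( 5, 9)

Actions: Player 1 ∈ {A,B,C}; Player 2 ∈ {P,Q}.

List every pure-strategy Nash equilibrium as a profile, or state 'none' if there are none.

PSNE = {(A,Q)}

(A,P): not NE [P2→Q gives 10>9]
(A,Q): NE
(B,P): not NE [P1→A gives 5>1; P2→Q gives 5>2]
(B,Q): not NE [P1→A gives 7>3]
(C,P): not NE [P1→A gives 5>0; P2→Q gives 9>1]
(C,Q): not NE [P1→A gives 7>5]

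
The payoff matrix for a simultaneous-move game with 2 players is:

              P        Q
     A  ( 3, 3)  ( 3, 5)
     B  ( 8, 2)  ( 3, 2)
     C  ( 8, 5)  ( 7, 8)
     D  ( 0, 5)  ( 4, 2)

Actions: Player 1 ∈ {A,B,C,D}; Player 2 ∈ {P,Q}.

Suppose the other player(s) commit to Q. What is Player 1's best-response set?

BR_1 = {C}

u_1(A vs Q) = 3
u_1(B vs Q) = 3
u_1(C vs Q) = 7
u_1(D vs Q) = 4
max payoff 7 at {C}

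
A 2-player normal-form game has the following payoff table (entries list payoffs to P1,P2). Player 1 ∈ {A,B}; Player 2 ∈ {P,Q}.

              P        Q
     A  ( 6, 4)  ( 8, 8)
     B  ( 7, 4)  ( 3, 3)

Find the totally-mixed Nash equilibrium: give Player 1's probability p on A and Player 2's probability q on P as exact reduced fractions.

P1 mixes 1/5 on A; P2 mixes 5/6 on P

P1 indiff ⇒ q·6+(1-q)·8 = q·7+(1-q)·3 ⇒ q(-1) = (1-q)(-5) ⇒ q = 5/6
P2 indiff ⇒ p·4+(1-p)·4 = p·8+(1-p)·3 ⇒ p(-4) = (1-p)(-1) ⇒ p = 1/5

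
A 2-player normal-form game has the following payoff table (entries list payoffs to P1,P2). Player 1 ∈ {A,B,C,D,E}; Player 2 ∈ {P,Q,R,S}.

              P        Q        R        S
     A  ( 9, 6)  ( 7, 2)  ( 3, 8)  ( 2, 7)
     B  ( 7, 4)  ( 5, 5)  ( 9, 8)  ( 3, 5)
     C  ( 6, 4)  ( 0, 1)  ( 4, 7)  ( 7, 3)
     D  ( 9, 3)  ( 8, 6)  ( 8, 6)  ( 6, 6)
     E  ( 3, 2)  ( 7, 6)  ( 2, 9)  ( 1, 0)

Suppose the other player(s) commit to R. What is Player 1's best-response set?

BR_1 = {B}

u_1(A vs R) = 3
u_1(B vs R) = 9
u_1(C vs R) = 4
u_1(D vs R) = 8
u_1(E vs R) = 2
max payoff 9 at {B}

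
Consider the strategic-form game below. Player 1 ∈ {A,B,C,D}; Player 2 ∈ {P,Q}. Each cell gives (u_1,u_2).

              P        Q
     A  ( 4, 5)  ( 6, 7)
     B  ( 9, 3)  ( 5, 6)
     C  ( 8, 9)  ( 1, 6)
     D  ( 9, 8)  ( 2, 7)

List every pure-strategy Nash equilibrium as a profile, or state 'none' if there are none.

NE set: (A,Q), (D,P)

(A,P): not NE [P1→D gives 9>4; P2→Q gives 7>5]
(A,Q): NE
(B,P): not NE [P2→Q gives 6>3]
(B,Q): not NE [P1→A gives 6>5]
(C,P): not NE [P1→D gives 9>8]
(C,Q): not NE [P1→A gives 6>1; P2→P gives 9>6]
(D,P): NE
(D,Q): not NE [P1→A gives 6>2; P2→P gives 8>7]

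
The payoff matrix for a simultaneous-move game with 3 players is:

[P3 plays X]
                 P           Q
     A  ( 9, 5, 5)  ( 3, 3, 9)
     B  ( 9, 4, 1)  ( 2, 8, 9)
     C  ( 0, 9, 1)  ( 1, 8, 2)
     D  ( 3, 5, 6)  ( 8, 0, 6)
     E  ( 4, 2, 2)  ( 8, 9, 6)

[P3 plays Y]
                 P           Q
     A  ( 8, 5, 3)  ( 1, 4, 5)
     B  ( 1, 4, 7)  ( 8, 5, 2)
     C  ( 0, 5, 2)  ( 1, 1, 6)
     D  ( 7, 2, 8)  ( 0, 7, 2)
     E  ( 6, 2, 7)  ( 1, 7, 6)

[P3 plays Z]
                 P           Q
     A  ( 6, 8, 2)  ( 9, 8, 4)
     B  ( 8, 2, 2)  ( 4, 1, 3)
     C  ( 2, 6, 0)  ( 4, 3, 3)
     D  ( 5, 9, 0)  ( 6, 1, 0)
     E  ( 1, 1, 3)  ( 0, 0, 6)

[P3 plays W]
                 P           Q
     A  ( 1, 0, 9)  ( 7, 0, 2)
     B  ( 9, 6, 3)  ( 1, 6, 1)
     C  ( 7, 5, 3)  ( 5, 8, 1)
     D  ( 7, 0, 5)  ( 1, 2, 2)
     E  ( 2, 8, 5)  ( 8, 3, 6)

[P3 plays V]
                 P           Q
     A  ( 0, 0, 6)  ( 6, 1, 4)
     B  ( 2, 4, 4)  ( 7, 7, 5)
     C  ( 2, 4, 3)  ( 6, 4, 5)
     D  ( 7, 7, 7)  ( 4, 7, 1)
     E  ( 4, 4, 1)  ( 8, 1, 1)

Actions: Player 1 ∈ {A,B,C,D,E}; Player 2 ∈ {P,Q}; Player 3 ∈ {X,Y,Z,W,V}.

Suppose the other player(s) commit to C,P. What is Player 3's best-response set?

P3 best: {W,V}

u_3(X vs C,P) = 1
u_3(Y vs C,P) = 2
u_3(Z vs C,P) = 0
u_3(W vs C,P) = 3
u_3(V vs C,P) = 3
max payoff 3 at {W,V}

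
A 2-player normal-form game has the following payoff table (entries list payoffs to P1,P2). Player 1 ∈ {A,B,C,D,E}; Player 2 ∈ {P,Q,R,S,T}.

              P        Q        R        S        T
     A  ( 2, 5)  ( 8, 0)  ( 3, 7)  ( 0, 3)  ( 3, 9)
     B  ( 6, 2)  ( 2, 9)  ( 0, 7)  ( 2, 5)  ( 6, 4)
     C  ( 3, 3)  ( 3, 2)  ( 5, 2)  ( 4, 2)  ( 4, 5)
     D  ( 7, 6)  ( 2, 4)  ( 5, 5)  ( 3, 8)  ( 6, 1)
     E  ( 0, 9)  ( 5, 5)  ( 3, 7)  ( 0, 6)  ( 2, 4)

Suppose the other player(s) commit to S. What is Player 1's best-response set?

P1 best: {C}

u_1(A vs S) = 0
u_1(B vs S) = 2
u_1(C vs S) = 4
u_1(D vs S) = 3
u_1(E vs S) = 0
max payoff 4 at {C}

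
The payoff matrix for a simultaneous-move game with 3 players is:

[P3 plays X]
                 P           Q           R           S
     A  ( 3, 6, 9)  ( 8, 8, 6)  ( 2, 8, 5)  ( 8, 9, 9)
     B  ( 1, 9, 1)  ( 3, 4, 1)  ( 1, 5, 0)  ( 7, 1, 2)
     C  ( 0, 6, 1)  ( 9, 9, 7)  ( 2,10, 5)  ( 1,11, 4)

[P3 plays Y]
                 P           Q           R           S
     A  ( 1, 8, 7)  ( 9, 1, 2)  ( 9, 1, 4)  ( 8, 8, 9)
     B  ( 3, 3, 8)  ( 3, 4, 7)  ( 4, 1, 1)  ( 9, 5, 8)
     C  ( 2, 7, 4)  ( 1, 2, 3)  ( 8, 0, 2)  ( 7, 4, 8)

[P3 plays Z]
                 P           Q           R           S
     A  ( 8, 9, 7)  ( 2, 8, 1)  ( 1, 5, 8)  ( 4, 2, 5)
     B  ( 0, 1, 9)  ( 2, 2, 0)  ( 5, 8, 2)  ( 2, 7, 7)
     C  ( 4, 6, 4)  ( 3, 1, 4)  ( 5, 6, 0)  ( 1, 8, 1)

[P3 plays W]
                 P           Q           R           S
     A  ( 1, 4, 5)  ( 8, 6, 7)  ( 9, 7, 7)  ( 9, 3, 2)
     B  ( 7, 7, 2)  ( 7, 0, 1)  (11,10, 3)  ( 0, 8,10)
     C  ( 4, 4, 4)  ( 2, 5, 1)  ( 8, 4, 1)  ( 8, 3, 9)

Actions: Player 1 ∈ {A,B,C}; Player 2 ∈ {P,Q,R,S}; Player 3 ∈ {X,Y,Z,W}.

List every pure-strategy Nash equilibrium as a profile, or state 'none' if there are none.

PSNE = {(A,S,X), (B,R,W)}

(A,P,X): not NE [P2→S gives 9>6]
(A,P,Y): not NE [P1→B gives 3>1; P3→X gives 9>7]
(A,P,Z): not NE [P3→X gives 9>7]
(A,P,W): not NE [P1→B gives 7>1; P2→R gives 7>4; P3→X gives 9>5]
(A,Q,X): not NE [P1→C gives 9>8; P2→S gives 9>8; P3→W gives 7>6]
(A,Q,Y): not NE [P2→S gives 8>1; P3→W gives 7>2]
(A,Q,Z): not NE [P1→C gives 3>2; P2→P gives 9>8; P3→W gives 7>1]
(A,Q,W): not NE [P2→R gives 7>6]
(A,R,X): not NE [P2→S gives 9>8; P3→Z gives 8>5]
(A,R,Y): not NE [P2→S gives 8>1; P3→Z gives 8>4]
(A,R,Z): not NE [P1→C gives 5>1; P2→P gives 9>5]
(A,R,W): not NE [P1→B gives 11>9; P3→Z gives 8>7]
(A,S,X): NE
(A,S,Y): not NE [P1→B gives 9>8]
(A,S,Z): not NE [P2→P gives 9>2; P3→Y gives 9>5]
(A,S,W): not NE [P2→R gives 7>3; P3→Y gives 9>2]
(B,P,X): not NE [P1→A gives 3>1; P3→Z gives 9>1]
(B,P,Y): not NE [P2→S gives 5>3; P3→Z gives 9>8]
(B,P,Z): not NE [P1→A gives 8>0; P2→R gives 8>1]
(B,P,W): not NE [P2→R gives 10>7; P3→Z gives 9>2]
(B,Q,X): not NE [P1→C gives 9>3; P2→P gives 9>4; P3→Y gives 7>1]
(B,Q,Y): not NE [P1→A gives 9>3; P2→S gives 5>4]
(B,Q,Z): not NE [P1→C gives 3>2; P2→R gives 8>2; P3→Y gives 7>0]
(B,Q,W): not NE [P1→A gives 8>7; P2→R gives 10>0; P3→Y gives 7>1]
(B,R,X): not NE [P1→C gives 2>1; P2→P gives 9>5; P3→W gives 3>0]
(B,R,Y): not NE [P1→A gives 9>4; P2→S gives 5>1; P3→W gives 3>1]
(B,R,Z): not NE [P3→W gives 3>2]
(B,R,W): NE
(B,S,X): not NE [P1→A gives 8>7; P2→P gives 9>1; P3→W gives 10>2]
(B,S,Y): not NE [P3→W gives 10>8]
(B,S,Z): not NE [P1→A gives 4>2; P2→R gives 8>7; P3→W gives 10>7]
(B,S,W): not NE [P1→A gives 9>0; P2→R gives 10>8]
(C,P,X): not NE [P1→A gives 3>0; P2→S gives 11>6; P3→W gives 4>1]
(C,P,Y): not NE [P1→B gives 3>2]
(C,P,Z): not NE [P1→A gives 8>4; P2→S gives 8>6]
(C,P,W): not NE [P1→B gives 7>4; P2→Q gives 5>4]
(C,Q,X): not NE [P2→S gives 11>9]
(C,Q,Y): not NE [P1→A gives 9>1; P2→P gives 7>2; P3→X gives 7>3]
(C,Q,Z): not NE [P2→S gives 8>1; P3→X gives 7>4]
(C,Q,W): not NE [P1→A gives 8>2; P3→X gives 7>1]
(C,R,X): not NE [P2→S gives 11>10]
(C,R,Y): not NE [P1→A gives 9>8; P2→P gives 7>0; P3→X gives 5>2]
(C,R,Z): not NE [P2→S gives 8>6; P3→X gives 5>0]
(C,R,W): not NE [P1→B gives 11>8; P2→Q gives 5>4; P3→X gives 5>1]
(C,S,X): not NE [P1→A gives 8>1; P3→W gives 9>4]
(C,S,Y): not NE [P1→B gives 9>7; P2→P gives 7>4; P3→W gives 9>8]
(C,S,Z): not NE [P1→A gives 4>1; P3→W gives 9>1]
(C,S,W): not NE [P1→A gives 9>8; P2→Q gives 5>3]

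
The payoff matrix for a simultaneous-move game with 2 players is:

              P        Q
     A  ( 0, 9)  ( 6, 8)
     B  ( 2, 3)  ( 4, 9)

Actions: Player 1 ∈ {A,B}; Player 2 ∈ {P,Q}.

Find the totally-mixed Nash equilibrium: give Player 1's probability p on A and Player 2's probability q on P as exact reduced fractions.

P1 mixes 6/7 on A; P2 mixes 1/2 on P

P1 indiff ⇒ q·0+(1-q)·6 = q·2+(1-q)·4 ⇒ q(-2) = (1-q)(-2) ⇒ q = 1/2
P2 indiff ⇒ p·9+(1-p)·3 = p·8+(1-p)·9 ⇒ p(1) = (1-p)(6) ⇒ p = 6/7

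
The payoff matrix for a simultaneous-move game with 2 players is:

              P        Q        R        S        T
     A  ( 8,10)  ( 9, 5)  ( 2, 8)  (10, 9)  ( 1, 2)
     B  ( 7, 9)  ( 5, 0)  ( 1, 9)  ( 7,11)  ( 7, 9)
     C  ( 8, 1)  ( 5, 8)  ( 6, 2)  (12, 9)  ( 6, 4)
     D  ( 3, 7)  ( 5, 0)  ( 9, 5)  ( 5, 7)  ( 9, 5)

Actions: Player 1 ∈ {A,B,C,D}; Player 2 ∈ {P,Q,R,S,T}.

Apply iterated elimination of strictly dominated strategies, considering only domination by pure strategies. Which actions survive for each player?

P2 drop Q (S beats it: A:9>5 B:11>0 C:9>8 D:7>0)
P2 drop R (S beats it: A:9>8 B:11>9 C:9>2 D:7>5)
P2 drop T (S beats it: A:9>2 B:11>9 C:9>4 D:7>5)
P1 drop B (A beats it: P:8>7 S:10>7)
P1 drop D (A beats it: P:8>3 S:10>5)
P1→{A,C} P2→{P,S}

IESDS → P1:{A,C} P2:{P,S}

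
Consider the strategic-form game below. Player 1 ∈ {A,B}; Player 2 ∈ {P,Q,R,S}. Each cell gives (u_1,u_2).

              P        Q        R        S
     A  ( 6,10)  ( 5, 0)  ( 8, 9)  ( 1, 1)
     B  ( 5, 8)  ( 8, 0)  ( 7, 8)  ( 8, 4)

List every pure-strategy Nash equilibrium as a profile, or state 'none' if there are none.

Nash profiles: (A,P)

(A,P): NE
(A,Q): not NE [P1→B gives 8>5; P2→P gives 10>0]
(A,R): not NE [P2→P gives 10>9]
(A,S): not NE [P1→B gives 8>1; P2→P gives 10>1]
(B,P): not NE [P1→A gives 6>5]
(B,Q): not NE [P2→R gives 8>0]
(B,R): not NE [P1→A gives 8>7]
(B,S): not NE [P2→R gives 8>4]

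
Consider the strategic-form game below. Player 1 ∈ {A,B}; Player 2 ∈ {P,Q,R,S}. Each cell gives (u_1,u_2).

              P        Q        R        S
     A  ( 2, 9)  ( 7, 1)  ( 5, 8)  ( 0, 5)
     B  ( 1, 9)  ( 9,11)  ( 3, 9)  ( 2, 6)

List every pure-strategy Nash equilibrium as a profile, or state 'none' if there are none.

(A,P): NE
(A,Q): not NE [P1→B gives 9>7; P2→P gives 9>1]
(A,R): not NE [P2→P gives 9>8]
(A,S): not NE [P1→B gives 2>0; P2→P gives 9>5]
(B,P): not NE [P1→A gives 2>1; P2→Q gives 11>9]
(B,Q): NE
(B,R): not NE [P1→A gives 5>3; P2→Q gives 11>9]
(B,S): not NE [P2→Q gives 11>6]

PSNE = {(A,P), (B,Q)}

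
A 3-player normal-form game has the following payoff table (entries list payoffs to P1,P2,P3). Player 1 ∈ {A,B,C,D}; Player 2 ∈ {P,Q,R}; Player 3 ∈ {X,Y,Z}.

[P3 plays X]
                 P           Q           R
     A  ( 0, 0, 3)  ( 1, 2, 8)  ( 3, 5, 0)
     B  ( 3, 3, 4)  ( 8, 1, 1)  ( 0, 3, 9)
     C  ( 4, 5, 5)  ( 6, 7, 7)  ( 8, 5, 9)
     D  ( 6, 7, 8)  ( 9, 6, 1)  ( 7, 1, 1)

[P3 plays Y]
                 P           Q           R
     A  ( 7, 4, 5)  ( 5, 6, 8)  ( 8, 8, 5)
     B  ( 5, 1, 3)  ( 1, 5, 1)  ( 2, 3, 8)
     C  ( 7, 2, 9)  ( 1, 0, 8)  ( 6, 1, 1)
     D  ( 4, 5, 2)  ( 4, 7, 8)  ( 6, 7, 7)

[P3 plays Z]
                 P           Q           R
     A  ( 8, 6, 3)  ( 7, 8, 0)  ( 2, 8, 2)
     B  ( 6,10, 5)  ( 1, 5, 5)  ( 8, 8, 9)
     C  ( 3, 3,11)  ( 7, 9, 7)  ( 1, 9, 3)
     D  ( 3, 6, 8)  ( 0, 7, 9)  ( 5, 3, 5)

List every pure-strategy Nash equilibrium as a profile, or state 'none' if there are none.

(A,P,X): not NE [P1→D gives 6>0; P2→R gives 5>0; P3→Y gives 5>3]
(A,P,Y): not NE [P2→R gives 8>4]
(A,P,Z): not NE [P2→R gives 8>6; P3→Y gives 5>3]
(A,Q,X): not NE [P1→D gives 9>1; P2→R gives 5>2]
(A,Q,Y): not NE [P2→R gives 8>6]
(A,Q,Z): not NE [P3→Y gives 8>0]
(A,R,X): not NE [P1→C gives 8>3; P3→Y gives 5>0]
(A,R,Y): NE
(A,R,Z): not NE [P1→B gives 8>2; P3→Y gives 5>2]
(B,P,X): not NE [P1→D gives 6>3; P3→Z gives 5>4]
(B,P,Y): not NE [P1→C gives 7>5; P2→Q gives 5>1; P3→Z gives 5>3]
(B,P,Z): not NE [P1→A gives 8>6]
(B,Q,X): not NE [P1→D gives 9>8; P2→R gives 3>1; P3→Z gives 5>1]
(B,Q,Y): not NE [P1→A gives 5>1; P3→Z gives 5>1]
(B,Q,Z): not NE [P1→C gives 7>1; P2→P gives 10>5]
(B,R,X): not NE [P1→C gives 8>0]
(B,R,Y): not NE [P1→A gives 8>2; P2→Q gives 5>3; P3→Z gives 9>8]
(B,R,Z): not NE [P2→P gives 10>8]
(C,P,X): not NE [P1→D gives 6>4; P2→Q gives 7>5; P3→Z gives 11>5]
(C,P,Y): not NE [P3→Z gives 11>9]
(C,P,Z): not NE [P1→A gives 8>3; P2→R gives 9>3]
(C,Q,X): not NE [P1→D gives 9>6; P3→Y gives 8>7]
(C,Q,Y): not NE [P1→A gives 5>1; P2→P gives 2>0]
(C,Q,Z): not NE [P3→Y gives 8>7]
(C,R,X): not NE [P2→Q gives 7>5]
(C,R,Y): not NE [P1→A gives 8>6; P2→P gives 2>1; P3→X gives 9>1]
(C,R,Z): not NE [P1→B gives 8>1; P3→X gives 9>3]
(D,P,X): NE
(D,P,Y): not NE [P1→C gives 7>4; P2→R gives 7>5; P3→Z gives 8>2]
(D,P,Z): not NE [P1→A gives 8>3; P2→Q gives 7>6]
(D,Q,X): not NE [P2→P gives 7>6; P3→Z gives 9>1]
(D,Q,Y): not NE [P1→A gives 5>4; P3→Z gives 9>8]
(D,Q,Z): not NE [P1→C gives 7>0]
(D,R,X): not NE [P1→C gives 8>7; P2→P gives 7>1; P3→Y gives 7>1]
(D,R,Y): not NE [P1→A gives 8>6]
(D,R,Z): not NE [P1→B gives 8>5; P2→Q gives 7>3; P3→Y gives 7>5]

NE set: (A,R,Y), (D,P,X)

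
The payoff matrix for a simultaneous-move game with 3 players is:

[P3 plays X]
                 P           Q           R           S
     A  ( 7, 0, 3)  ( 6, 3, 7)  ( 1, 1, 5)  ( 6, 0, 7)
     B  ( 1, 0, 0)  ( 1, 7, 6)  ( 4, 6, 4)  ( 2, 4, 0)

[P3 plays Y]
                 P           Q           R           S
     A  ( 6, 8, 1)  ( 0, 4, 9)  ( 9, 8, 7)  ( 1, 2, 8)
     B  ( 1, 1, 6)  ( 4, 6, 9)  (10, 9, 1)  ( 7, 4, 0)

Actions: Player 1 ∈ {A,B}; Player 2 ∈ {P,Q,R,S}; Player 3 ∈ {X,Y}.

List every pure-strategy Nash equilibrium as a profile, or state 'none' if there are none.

Equilibria: none

(A,P,X): not NE [P2→Q gives 3>0]
(A,P,Y): not NE [P3→X gives 3>1]
(A,Q,X): not NE [P3→Y gives 9>7]
(A,Q,Y): not NE [P1→B gives 4>0; P2→R gives 8>4]
(A,R,X): not NE [P1→B gives 4>1; P2→Q gives 3>1; P3→Y gives 7>5]
(A,R,Y): not NE [P1→B gives 10>9]
(A,S,X): not NE [P2→Q gives 3>0; P3→Y gives 8>7]
(A,S,Y): not NE [P1→B gives 7>1; P2→R gives 8>2]
(B,P,X): not NE [P1→A gives 7>1; P2→Q gives 7>0; P3→Y gives 6>0]
(B,P,Y): not NE [P1→A gives 6>1; P2→R gives 9>1]
(B,Q,X): not NE [P1→A gives 6>1; P3→Y gives 9>6]
(B,Q,Y): not NE [P2→R gives 9>6]
(B,R,X): not NE [P2→Q gives 7>6]
(B,R,Y): not NE [P3→X gives 4>1]
(B,S,X): not NE [P1→A gives 6>2; P2→Q gives 7>4]
(B,S,Y): not NE [P2→R gives 9>4]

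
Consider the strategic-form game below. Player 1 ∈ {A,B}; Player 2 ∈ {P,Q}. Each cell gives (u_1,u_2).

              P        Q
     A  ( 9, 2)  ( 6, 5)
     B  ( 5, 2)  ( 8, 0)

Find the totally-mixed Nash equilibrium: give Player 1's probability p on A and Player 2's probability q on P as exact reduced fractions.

P1 indiff ⇒ q·9+(1-q)·6 = q·5+(1-q)·8 ⇒ q(4) = (1-q)(2) ⇒ q = 1/3
P2 indiff ⇒ p·2+(1-p)·2 = p·5+(1-p)·0 ⇒ p(-3) = (1-p)(-2) ⇒ p = 2/5

(p,q) = (2/5, 1/3)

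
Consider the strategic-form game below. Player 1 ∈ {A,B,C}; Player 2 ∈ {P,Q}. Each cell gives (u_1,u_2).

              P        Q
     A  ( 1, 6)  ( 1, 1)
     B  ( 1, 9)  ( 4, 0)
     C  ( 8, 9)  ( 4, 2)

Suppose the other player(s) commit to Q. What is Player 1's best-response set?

P1 best: {B,C}

u_1(A vs Q) = 1
u_1(B vs Q) = 4
u_1(C vs Q) = 4
max payoff 4 at {B,C}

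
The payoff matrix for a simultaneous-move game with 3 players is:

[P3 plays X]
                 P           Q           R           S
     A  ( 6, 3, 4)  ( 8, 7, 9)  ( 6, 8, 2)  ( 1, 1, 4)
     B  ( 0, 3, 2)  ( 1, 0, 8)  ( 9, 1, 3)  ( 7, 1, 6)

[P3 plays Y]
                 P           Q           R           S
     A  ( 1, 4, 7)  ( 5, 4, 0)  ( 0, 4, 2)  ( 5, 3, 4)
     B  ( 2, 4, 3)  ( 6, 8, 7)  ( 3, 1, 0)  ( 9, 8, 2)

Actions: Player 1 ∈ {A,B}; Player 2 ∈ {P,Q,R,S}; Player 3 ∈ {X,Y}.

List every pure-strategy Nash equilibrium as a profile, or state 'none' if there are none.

Equilibria: none

(A,P,X): not NE [P2→R gives 8>3; P3→Y gives 7>4]
(A,P,Y): not NE [P1→B gives 2>1]
(A,Q,X): not NE [P2→R gives 8>7]
(A,Q,Y): not NE [P1→B gives 6>5; P3→X gives 9>0]
(A,R,X): not NE [P1→B gives 9>6]
(A,R,Y): not NE [P1→B gives 3>0]
(A,S,X): not NE [P1→B gives 7>1; P2→R gives 8>1]
(A,S,Y): not NE [P1→B gives 9>5; P2→R gives 4>3]
(B,P,X): not NE [P1→A gives 6>0; P3→Y gives 3>2]
(B,P,Y): not NE [P2→S gives 8>4]
(B,Q,X): not NE [P1→A gives 8>1; P2→P gives 3>0]
(B,Q,Y): not NE [P3→X gives 8>7]
(B,R,X): not NE [P2→P gives 3>1]
(B,R,Y): not NE [P2→S gives 8>1; P3→X gives 3>0]
(B,S,X): not NE [P2→P gives 3>1]
(B,S,Y): not NE [P3→X gives 6>2]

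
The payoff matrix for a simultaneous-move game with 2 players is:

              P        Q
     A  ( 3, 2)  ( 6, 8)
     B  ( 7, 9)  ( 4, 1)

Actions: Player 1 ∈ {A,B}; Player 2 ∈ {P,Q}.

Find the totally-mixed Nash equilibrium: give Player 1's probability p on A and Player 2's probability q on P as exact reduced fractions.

P1 mixes 4/7 on A; P2 mixes 1/3 on P

P1 indiff ⇒ q·3+(1-q)·6 = q·7+(1-q)·4 ⇒ q(-4) = (1-q)(-2) ⇒ q = 1/3
P2 indiff ⇒ p·2+(1-p)·9 = p·8+(1-p)·1 ⇒ p(-6) = (1-p)(-8) ⇒ p = 4/7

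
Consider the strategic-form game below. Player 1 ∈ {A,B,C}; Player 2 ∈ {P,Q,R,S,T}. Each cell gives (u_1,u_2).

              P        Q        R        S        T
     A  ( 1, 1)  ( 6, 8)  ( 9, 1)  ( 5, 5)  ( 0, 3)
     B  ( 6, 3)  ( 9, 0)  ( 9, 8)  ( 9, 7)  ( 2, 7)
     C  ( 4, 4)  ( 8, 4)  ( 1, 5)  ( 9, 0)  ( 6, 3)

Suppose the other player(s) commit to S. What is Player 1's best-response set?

u_1(A vs S) = 5
u_1(B vs S) = 9
u_1(C vs S) = 9
max payoff 9 at {B,C}

argmax u_1 = {B,C}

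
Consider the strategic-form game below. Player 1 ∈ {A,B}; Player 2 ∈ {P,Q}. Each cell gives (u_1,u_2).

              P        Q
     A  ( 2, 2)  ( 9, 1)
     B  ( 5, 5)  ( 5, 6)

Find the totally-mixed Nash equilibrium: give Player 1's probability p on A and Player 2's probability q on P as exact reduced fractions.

(p,q) = (1/2, 4/7)

P1 indiff ⇒ q·2+(1-q)·9 = q·5+(1-q)·5 ⇒ q(-3) = (1-q)(-4) ⇒ q = 4/7
P2 indiff ⇒ p·2+(1-p)·5 = p·1+(1-p)·6 ⇒ p(1) = (1-p)(1) ⇒ p = 1/2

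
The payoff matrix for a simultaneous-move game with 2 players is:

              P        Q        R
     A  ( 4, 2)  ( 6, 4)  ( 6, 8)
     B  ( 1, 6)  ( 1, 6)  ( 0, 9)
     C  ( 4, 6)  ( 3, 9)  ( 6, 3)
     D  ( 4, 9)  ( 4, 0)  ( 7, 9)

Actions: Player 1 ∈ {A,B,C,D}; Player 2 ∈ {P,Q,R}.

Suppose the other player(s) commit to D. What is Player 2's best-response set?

u_2(P vs D) = 9
u_2(Q vs D) = 0
u_2(R vs D) = 9
max payoff 9 at {P,R}

BR_2 = {P,R}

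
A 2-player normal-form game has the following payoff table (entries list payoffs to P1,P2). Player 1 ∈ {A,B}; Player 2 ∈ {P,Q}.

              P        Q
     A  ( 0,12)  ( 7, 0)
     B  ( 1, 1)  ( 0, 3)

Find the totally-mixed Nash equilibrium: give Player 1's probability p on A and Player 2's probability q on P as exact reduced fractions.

P1 indiff ⇒ q·0+(1-q)·7 = q·1+(1-q)·0 ⇒ q(-1) = (1-q)(-7) ⇒ q = 7/8
P2 indiff ⇒ p·12+(1-p)·1 = p·0+(1-p)·3 ⇒ p(12) = (1-p)(2) ⇒ p = 1/7

P1 mixes 1/7 on A; P2 mixes 7/8 on P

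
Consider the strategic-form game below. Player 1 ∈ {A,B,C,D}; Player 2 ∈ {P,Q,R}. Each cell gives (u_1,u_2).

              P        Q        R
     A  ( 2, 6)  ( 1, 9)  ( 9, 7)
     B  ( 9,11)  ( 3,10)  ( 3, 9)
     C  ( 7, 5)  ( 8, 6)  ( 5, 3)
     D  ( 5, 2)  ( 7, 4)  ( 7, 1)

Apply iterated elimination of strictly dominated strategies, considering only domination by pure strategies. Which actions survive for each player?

Survivors P1:{B,C} P2:{P,Q}

P2 drop R (Q beats it: A:9>7 B:10>9 C:6>3 D:4>1)
P1 drop A (B beats it: P:9>2 Q:3>1)
P1 drop D (C beats it: P:7>5 Q:8>7)
P1→{B,C} P2→{P,Q}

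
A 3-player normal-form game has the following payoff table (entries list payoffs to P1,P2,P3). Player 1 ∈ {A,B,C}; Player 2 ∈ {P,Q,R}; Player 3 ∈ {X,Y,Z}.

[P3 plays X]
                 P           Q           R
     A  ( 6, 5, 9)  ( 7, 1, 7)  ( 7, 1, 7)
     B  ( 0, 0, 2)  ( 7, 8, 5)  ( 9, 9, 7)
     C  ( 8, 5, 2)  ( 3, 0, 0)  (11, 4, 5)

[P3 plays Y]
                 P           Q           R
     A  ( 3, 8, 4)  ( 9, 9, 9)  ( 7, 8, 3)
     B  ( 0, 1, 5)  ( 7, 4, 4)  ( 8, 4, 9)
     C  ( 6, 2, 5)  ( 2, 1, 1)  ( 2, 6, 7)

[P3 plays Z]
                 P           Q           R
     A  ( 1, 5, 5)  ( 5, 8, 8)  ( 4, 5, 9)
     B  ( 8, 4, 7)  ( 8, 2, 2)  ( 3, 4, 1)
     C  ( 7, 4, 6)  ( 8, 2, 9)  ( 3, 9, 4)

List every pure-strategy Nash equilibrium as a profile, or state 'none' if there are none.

(A,P,X): not NE [P1→C gives 8>6]
(A,P,Y): not NE [P1→C gives 6>3; P2→Q gives 9>8; P3→X gives 9>4]
(A,P,Z): not NE [P1→B gives 8>1; P2→Q gives 8>5; P3→X gives 9>5]
(A,Q,X): not NE [P2→P gives 5>1; P3→Y gives 9>7]
(A,Q,Y): NE
(A,Q,Z): not NE [P1→C gives 8>5; P3→Y gives 9>8]
(A,R,X): not NE [P1→C gives 11>7; P2→P gives 5>1; P3→Z gives 9>7]
(A,R,Y): not NE [P1→B gives 8>7; P2→Q gives 9>8; P3→Z gives 9>3]
(A,R,Z): not NE [P2→Q gives 8>5]
(B,P,X): not NE [P1→C gives 8>0; P2→R gives 9>0; P3→Z gives 7>2]
(B,P,Y): not NE [P1→C gives 6>0; P2→R gives 4>1; P3→Z gives 7>5]
(B,P,Z): NE
(B,Q,X): not NE [P2→R gives 9>8]
(B,Q,Y): not NE [P1→A gives 9>7; P3→X gives 5>4]
(B,Q,Z): not NE [P2→R gives 4>2; P3→X gives 5>2]
(B,R,X): not NE [P1→C gives 11>9; P3→Y gives 9>7]
(B,R,Y): NE
(B,R,Z): not NE [P1→A gives 4>3; P3→Y gives 9>1]
(C,P,X): not NE [P3→Z gives 6>2]
(C,P,Y): not NE [P2→R gives 6>2; P3→Z gives 6>5]
(C,P,Z): not NE [P1→B gives 8>7; P2→R gives 9>4]
(C,Q,X): not NE [P1→B gives 7>3; P2→P gives 5>0; P3→Z gives 9>0]
(C,Q,Y): not NE [P1→A gives 9>2; P2→R gives 6>1; P3→Z gives 9>1]
(C,Q,Z): not NE [P2→R gives 9>2]
(C,R,X): not NE [P2→P gives 5>4; P3→Y gives 7>5]
(C,R,Y): not NE [P1→B gives 8>2]
(C,R,Z): not NE [P1→A gives 4>3; P3→Y gives 7>4]

Nash profiles: (A,Q,Y), (B,P,Z), (B,R,Y)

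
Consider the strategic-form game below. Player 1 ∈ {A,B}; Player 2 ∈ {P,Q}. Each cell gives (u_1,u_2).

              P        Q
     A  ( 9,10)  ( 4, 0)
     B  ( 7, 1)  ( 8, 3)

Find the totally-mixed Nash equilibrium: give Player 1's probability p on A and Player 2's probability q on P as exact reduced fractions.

p=1/6, q=2/3

P1 indiff ⇒ q·9+(1-q)·4 = q·7+(1-q)·8 ⇒ q(2) = (1-q)(4) ⇒ q = 2/3
P2 indiff ⇒ p·10+(1-p)·1 = p·0+(1-p)·3 ⇒ p(10) = (1-p)(2) ⇒ p = 1/6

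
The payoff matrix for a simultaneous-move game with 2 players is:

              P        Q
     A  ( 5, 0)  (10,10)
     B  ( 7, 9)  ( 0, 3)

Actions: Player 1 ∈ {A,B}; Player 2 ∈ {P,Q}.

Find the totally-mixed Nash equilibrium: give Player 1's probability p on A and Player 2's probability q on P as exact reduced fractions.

P1 indiff ⇒ q·5+(1-q)·10 = q·7+(1-q)·0 ⇒ q(-2) = (1-q)(-10) ⇒ q = 5/6
P2 indiff ⇒ p·0+(1-p)·9 = p·10+(1-p)·3 ⇒ p(-10) = (1-p)(-6) ⇒ p = 3/8

(p,q) = (3/8, 5/6)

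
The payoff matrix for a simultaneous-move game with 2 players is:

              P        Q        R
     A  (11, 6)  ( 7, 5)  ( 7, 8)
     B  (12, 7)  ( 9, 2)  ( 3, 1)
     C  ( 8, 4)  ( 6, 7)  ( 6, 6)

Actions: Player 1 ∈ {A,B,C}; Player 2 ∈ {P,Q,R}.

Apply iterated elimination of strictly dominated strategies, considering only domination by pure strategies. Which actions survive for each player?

Survivors P1:{A,B} P2:{P,R}

P1 drop C (A beats it: P:11>8 Q:7>6 R:7>6)
P2 drop Q (P beats it: A:6>5 B:7>2)
P1→{A,B} P2→{P,R}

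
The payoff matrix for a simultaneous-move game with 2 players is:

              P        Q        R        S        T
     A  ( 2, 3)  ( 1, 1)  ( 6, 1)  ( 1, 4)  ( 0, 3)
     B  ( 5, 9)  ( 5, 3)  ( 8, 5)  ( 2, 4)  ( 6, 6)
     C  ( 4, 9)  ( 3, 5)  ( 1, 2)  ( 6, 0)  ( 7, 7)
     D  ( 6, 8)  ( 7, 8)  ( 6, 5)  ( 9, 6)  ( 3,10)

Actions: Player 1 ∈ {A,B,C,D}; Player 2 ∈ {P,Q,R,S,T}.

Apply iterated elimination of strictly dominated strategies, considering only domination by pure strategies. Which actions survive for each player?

P1 drop A (B beats it: P:5>2 Q:5>1 R:8>6 S:2>1 T:6>0)
P2 drop Q (T beats it: B:6>3 C:7>5 D:10>8)
P2 drop R (P beats it: B:9>5 C:9>2 D:8>5)
P2 drop S (P beats it: B:9>4 C:9>0 D:8>6)
P1→{B,C,D} P2→{P,T}

IESDS → P1:{B,C,D} P2:{P,T}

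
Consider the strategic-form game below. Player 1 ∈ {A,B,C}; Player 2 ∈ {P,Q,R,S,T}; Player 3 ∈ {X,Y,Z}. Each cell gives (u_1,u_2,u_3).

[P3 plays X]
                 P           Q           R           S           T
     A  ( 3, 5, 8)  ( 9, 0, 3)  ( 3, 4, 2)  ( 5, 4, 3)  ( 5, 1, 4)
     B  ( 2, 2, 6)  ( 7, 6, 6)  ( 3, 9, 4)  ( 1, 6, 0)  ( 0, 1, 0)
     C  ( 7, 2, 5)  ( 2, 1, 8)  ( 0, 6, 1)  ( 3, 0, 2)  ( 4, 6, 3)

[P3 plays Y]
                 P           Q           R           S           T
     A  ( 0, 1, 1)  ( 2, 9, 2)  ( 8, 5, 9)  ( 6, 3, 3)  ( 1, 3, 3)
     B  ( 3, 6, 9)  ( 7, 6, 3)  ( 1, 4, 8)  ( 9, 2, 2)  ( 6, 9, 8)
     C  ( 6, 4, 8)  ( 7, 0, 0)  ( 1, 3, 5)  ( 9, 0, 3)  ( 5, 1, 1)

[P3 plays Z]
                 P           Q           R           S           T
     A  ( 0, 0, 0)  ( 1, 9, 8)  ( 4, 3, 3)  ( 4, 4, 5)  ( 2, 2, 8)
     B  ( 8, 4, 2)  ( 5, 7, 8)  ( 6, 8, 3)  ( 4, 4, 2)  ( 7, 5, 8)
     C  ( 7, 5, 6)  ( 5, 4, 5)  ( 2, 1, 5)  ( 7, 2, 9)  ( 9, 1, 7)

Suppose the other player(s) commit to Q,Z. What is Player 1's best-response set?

u_1(A vs Q,Z) = 1
u_1(B vs Q,Z) = 5
u_1(C vs Q,Z) = 5
max payoff 5 at {B,C}

BR_1 = {B,C}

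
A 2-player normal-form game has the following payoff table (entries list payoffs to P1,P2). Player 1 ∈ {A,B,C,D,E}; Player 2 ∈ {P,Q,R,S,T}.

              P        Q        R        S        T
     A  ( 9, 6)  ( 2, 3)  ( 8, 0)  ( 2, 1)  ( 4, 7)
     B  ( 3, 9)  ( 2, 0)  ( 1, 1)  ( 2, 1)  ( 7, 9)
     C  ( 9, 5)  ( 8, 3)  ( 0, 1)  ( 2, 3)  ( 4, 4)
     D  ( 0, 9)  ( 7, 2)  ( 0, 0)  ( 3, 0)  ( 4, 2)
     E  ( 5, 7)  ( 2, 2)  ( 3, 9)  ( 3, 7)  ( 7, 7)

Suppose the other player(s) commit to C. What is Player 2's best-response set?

u_2(P vs C) = 5
u_2(Q vs C) = 3
u_2(R vs C) = 1
u_2(S vs C) = 3
u_2(T vs C) = 4
max payoff 5 at {P}

argmax u_2 = {P}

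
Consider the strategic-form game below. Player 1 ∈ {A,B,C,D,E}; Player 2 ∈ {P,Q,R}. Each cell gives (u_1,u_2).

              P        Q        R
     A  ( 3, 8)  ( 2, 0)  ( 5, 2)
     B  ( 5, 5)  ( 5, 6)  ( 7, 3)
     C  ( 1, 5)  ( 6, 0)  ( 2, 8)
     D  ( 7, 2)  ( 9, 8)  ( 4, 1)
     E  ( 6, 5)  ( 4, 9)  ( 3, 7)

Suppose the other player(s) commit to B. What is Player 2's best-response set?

u_2(P vs B) = 5
u_2(Q vs B) = 6
u_2(R vs B) = 3
max payoff 6 at {Q}

P2 best: {Q}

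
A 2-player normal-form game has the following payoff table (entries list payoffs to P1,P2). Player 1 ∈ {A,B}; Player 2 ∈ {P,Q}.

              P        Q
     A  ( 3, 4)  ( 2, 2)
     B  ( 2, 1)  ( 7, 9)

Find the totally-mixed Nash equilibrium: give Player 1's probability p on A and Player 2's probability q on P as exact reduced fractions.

p=4/5, q=5/6

P1 indiff ⇒ q·3+(1-q)·2 = q·2+(1-q)·7 ⇒ q(1) = (1-q)(5) ⇒ q = 5/6
P2 indiff ⇒ p·4+(1-p)·1 = p·2+(1-p)·9 ⇒ p(2) = (1-p)(8) ⇒ p = 4/5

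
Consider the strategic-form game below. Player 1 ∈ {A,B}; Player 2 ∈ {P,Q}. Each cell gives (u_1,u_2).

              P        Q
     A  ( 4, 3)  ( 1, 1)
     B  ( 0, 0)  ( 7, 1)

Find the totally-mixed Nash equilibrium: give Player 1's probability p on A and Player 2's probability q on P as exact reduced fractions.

(p,q) = (1/3, 3/5)

P1 indiff ⇒ q·4+(1-q)·1 = q·0+(1-q)·7 ⇒ q(4) = (1-q)(6) ⇒ q = 3/5
P2 indiff ⇒ p·3+(1-p)·0 = p·1+(1-p)·1 ⇒ p(2) = (1-p)(1) ⇒ p = 1/3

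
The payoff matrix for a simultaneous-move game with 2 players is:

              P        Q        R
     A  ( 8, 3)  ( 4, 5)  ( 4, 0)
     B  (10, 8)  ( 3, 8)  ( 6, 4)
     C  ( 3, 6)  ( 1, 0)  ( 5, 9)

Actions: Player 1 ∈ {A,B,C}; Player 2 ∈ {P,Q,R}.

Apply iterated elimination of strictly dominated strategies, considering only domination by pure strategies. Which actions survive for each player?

P1 drop C (B beats it: P:10>3 Q:3>1 R:6>5)
P2 drop R (P beats it: A:3>0 B:8>4)
P1→{A,B} P2→{P,Q}

Survivors P1:{A,B} P2:{P,Q}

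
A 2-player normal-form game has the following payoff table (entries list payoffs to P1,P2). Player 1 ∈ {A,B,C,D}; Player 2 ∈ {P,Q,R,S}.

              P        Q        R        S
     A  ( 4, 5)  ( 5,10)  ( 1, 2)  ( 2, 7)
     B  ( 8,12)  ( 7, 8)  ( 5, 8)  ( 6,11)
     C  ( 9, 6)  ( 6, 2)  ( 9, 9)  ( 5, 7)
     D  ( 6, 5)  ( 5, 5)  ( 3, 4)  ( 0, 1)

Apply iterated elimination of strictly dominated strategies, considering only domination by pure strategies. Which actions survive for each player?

P1 drop A (B beats it: P:8>4 Q:7>5 R:5>1 S:6>2)
P1 drop D (B beats it: P:8>6 Q:7>5 R:5>3 S:6>0)
P2 drop Q (P beats it: B:12>8 C:6>2)
P1→{B,C} P2→{P,R,S}

Remaining: P1:{B,C} P2:{P,R,S}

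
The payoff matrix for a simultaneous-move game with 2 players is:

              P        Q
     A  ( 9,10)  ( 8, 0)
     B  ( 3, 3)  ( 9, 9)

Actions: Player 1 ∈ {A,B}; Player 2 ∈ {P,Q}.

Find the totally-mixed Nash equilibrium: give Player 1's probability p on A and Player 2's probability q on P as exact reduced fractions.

(p,q) = (3/8, 1/7)

P1 indiff ⇒ q·9+(1-q)·8 = q·3+(1-q)·9 ⇒ q(6) = (1-q)(1) ⇒ q = 1/7
P2 indiff ⇒ p·10+(1-p)·3 = p·0+(1-p)·9 ⇒ p(10) = (1-p)(6) ⇒ p = 3/8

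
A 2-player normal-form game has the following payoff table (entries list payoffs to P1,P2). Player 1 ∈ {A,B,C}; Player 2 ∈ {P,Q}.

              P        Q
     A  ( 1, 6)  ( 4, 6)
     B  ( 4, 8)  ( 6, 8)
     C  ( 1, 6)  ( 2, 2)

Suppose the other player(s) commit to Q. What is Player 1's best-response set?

u_1(A vs Q) = 4
u_1(B vs Q) = 6
u_1(C vs Q) = 2
max payoff 6 at {B}

argmax u_1 = {B}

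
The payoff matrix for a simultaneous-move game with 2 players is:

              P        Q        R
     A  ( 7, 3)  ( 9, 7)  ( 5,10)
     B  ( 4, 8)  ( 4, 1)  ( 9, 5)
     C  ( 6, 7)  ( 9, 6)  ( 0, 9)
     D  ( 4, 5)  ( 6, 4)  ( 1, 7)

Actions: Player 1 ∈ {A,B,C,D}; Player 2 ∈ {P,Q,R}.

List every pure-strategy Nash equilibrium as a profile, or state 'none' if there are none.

(A,P): not NE [P2→R gives 10>3]
(A,Q): not NE [P2→R gives 10>7]
(A,R): not NE [P1→B gives 9>5]
(B,P): not NE [P1→A gives 7>4]
(B,Q): not NE [P1→C gives 9>4; P2→P gives 8>1]
(B,R): not NE [P2→P gives 8>5]
(C,P): not NE [P1→A gives 7>6; P2→R gives 9>7]
(C,Q): not NE [P2→R gives 9>6]
(C,R): not NE [P1→B gives 9>0]
(D,P): not NE [P1→A gives 7>4; P2→R gives 7>5]
(D,Q): not NE [P1→C gives 9>6; P2→R gives 7>4]
(D,R): not NE [P1→B gives 9>1]

Equilibria: none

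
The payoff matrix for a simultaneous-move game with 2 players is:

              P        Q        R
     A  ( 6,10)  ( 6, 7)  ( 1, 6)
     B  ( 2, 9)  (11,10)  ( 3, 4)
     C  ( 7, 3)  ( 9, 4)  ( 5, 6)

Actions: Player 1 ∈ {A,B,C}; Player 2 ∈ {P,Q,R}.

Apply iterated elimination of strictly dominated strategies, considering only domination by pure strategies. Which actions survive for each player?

IESDS → P1:{B,C} P2:{Q,R}

P1 drop A (C beats it: P:7>6 Q:9>6 R:5>1)
P2 drop P (Q beats it: B:10>9 C:4>3)
P1→{B,C} P2→{Q,R}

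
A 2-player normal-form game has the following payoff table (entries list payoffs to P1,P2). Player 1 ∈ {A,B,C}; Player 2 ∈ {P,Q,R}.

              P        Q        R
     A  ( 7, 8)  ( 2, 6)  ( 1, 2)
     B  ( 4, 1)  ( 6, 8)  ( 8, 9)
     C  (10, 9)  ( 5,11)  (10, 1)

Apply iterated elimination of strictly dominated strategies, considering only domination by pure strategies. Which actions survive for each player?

Survivors P1:{B,C} P2:{Q,R}

P1 drop A (C beats it: P:10>7 Q:5>2 R:10>1)
P2 drop P (Q beats it: B:8>1 C:11>9)
P1→{B,C} P2→{Q,R}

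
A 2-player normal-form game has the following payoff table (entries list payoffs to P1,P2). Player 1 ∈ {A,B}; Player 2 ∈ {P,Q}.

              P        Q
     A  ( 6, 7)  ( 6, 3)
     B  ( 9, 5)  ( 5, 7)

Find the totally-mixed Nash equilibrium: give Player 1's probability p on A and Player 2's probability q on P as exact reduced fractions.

P1 indiff ⇒ q·6+(1-q)·6 = q·9+(1-q)·5 ⇒ q(-3) = (1-q)(-1) ⇒ q = 1/4
P2 indiff ⇒ p·7+(1-p)·5 = p·3+(1-p)·7 ⇒ p(4) = (1-p)(2) ⇒ p = 1/3

p=1/3, q=1/4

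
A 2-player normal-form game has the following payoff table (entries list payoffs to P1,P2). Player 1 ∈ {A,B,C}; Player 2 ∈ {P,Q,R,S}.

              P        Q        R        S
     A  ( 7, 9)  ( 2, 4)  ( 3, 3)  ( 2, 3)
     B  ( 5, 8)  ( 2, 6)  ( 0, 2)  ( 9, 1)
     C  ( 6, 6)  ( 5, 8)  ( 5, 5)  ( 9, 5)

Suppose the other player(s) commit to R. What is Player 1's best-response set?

u_1(A vs R) = 3
u_1(B vs R) = 0
u_1(C vs R) = 5
max payoff 5 at {C}

BR_1 = {C}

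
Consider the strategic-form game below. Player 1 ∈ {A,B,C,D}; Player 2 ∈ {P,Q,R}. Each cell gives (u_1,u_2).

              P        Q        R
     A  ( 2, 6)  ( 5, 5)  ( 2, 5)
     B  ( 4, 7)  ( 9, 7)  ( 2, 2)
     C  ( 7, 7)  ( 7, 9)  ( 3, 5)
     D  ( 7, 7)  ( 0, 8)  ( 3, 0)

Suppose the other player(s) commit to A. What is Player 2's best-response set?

argmax u_2 = {P}

u_2(P vs A) = 6
u_2(Q vs A) = 5
u_2(R vs A) = 5
max payoff 6 at {P}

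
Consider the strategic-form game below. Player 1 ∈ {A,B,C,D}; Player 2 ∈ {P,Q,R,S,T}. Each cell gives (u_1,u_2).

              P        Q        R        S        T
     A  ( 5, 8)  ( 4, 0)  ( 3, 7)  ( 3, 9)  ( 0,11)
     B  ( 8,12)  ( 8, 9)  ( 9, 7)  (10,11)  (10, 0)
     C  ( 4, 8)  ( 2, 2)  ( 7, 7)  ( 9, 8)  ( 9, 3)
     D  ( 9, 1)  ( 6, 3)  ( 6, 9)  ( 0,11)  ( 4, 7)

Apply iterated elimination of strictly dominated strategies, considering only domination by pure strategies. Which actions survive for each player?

IESDS → P1:{B,D} P2:{P,S}

P1 drop A (B beats it: P:8>5 Q:8>4 R:9>3 S:10>3 T:10>0)
P1 drop C (B beats it: P:8>4 Q:8>2 R:9>7 S:10>9 T:10>9)
P2 drop Q (S beats it: B:11>9 D:11>3)
P2 drop R (S beats it: B:11>7 D:11>9)
P2 drop T (S beats it: B:11>0 D:11>7)
P1→{B,D} P2→{P,S}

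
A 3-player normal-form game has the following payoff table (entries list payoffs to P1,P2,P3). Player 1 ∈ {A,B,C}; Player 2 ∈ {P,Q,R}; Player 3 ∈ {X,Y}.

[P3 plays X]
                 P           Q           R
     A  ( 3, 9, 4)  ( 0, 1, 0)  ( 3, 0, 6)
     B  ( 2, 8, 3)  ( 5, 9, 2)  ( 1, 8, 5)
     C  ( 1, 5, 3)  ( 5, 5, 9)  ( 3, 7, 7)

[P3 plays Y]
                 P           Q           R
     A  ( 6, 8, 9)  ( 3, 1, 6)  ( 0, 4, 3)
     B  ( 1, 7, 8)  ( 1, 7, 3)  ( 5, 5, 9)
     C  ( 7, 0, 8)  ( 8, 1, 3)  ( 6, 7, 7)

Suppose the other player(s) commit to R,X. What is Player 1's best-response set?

u_1(A vs R,X) = 3
u_1(B vs R,X) = 1
u_1(C vs R,X) = 3
max payoff 3 at {A,C}

P1 best: {A,C}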